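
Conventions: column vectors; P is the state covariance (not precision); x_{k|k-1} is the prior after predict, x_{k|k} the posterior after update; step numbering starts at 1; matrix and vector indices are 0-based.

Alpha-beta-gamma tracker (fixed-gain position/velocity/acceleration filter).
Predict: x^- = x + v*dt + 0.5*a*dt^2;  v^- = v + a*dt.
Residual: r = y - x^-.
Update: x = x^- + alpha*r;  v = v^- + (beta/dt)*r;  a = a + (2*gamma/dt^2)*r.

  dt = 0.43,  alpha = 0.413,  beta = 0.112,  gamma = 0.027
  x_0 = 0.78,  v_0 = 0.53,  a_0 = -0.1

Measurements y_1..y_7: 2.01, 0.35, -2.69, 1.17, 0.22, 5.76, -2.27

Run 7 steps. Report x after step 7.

x_post = 0.4081

step 1: x_pred=0.9987  r=1.0113  x^+=1.4163  v^+=0.7504  a^+=0.1954
step 2: x_pred=1.7571  r=-1.4071  x^+=1.1760  v^+=0.4679  a^+=-0.2156
step 3: x_pred=1.3572  r=-4.0472  x^+=-0.3143  v^+=-0.6789  a^+=-1.3976
step 4: x_pred=-0.7354  r=1.9054  x^+=0.0515  v^+=-0.7836  a^+=-0.8411
step 5: x_pred=-0.3632  r=0.5832  x^+=-0.1223  v^+=-0.9934  a^+=-0.6708
step 6: x_pred=-0.6115  r=6.3715  x^+=2.0199  v^+=0.3778  a^+=1.1900
step 7: x_pred=2.2924  r=-4.5624  x^+=0.4081  v^+=-0.2989  a^+=-0.1424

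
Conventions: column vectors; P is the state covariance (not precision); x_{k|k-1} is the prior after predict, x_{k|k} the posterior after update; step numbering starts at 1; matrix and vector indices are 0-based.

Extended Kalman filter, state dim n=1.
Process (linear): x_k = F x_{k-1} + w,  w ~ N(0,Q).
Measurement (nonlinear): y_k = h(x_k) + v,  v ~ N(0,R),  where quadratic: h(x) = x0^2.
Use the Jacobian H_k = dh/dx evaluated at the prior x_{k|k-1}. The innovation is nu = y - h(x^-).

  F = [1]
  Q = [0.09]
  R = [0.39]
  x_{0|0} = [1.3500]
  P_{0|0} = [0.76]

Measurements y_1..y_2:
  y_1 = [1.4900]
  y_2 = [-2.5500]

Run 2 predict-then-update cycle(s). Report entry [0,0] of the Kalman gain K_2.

K[0,0] = 0.2782

step 1: x^-=[1.3500]  P^-=[0.8500]  H_jac=[2.7000]  S=[6.5865]  K=[0.3484]  nu=[-0.3325]  x^+=[1.2341]  P^+=[0.0503]
step 2: x^-=[1.2341]  P^-=[0.1403]  H_jac=[2.4683]  S=[1.2450]  K=[0.2782]  nu=[-4.0731]  x^+=[0.1009]  P^+=[0.0440]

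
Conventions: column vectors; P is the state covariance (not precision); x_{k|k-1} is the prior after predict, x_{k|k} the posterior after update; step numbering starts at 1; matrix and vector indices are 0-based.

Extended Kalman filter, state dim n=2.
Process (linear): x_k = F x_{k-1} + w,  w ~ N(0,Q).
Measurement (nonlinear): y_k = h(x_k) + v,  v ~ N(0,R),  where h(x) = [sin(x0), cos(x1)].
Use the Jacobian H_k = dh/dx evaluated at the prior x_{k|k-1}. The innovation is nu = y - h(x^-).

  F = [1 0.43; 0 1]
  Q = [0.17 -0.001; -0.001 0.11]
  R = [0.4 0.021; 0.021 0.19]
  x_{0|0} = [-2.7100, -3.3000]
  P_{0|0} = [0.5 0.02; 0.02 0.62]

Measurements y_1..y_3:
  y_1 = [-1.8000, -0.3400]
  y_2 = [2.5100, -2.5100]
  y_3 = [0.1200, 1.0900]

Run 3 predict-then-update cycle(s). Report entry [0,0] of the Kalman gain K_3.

K[0,0] = 0.5933

step 1: x^-=[-4.1290, -3.3000]  P^-=[0.8018 0.2856; 0.2856 0.7300]  H_jac=[-0.5509 0.0000; 0.0000 -0.1577]  S=[0.6433 0.0458; 0.0458 0.2082]  K=[-0.6819 -0.0663; -0.2084 -0.5073]  nu=[-2.6346, 0.6475]  x^+=[-2.3755, -3.0794]  P^+=[0.4977 0.1707; 0.1707 0.6388]
step 2: x^-=[-3.6996, -3.0794]  P^-=[0.9326 0.4444; 0.4444 0.7488]  H_jac=[-0.8483 0.0000; 0.0000 0.0622]  S=[1.0711 -0.0024; -0.0024 0.1929]  K=[-0.7383 0.1339; -0.3514 0.2370]  nu=[1.9805, -1.5119]  x^+=[-5.3643, -4.1336]  P^+=[0.3448 0.1598; 0.1598 0.6053]
step 3: x^-=[-7.1417, -4.1336]  P^-=[0.7642 0.4191; 0.4191 0.7153]  H_jac=[0.6536 0.0000; 0.0000 -0.8371]  S=[0.7264 -0.2083; -0.2083 0.6912]  K=[0.5933 -0.3288; 0.1409 -0.8238]  nu=[0.8769, 1.6370]  x^+=[-7.1597, -5.3586]  P^+=[0.3525 0.0597; 0.0597 0.1834]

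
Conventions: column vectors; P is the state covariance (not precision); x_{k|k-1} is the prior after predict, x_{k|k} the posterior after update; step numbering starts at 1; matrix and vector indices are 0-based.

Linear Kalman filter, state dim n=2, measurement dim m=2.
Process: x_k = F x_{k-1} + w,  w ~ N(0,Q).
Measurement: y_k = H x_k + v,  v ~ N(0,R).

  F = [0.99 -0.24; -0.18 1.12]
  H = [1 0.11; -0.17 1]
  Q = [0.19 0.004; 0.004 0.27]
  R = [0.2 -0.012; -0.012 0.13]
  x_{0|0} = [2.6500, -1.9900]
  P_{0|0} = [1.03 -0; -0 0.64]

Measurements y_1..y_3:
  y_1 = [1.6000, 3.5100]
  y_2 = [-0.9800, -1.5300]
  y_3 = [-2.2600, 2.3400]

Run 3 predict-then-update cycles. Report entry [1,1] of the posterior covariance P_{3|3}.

P_post[1,1] = 0.0955

step 1: x^-=[3.1011, -2.7058]  P^-=[1.2364 -0.3516; -0.3516 1.1062]  S=[1.3724 -0.4455; -0.4455 1.3915]  K=[0.8277 -0.1387; 0.1166 0.8753]  nu=[-1.2035, 6.7430]  x^+=[1.1696, 3.0558]  P^+=[0.1671 0.0004; 0.0004 0.1125]
step 2: x^-=[0.4245, 3.2120]  P^-=[0.3601 -0.0555; -0.0555 0.4163]  S=[0.5529 -0.0819; -0.0819 0.5756]  K=[0.6233 -0.1141; 0.0940 0.7530]  nu=[-1.7578, -4.6698]  x^+=[-0.1383, -0.4697]  P^+=[0.1261 -0.0009; -0.0009 0.0966]
step 3: x^-=[-0.0242, -0.5012]  P^-=[0.3196 -0.0455; -0.0455 0.3956]  S=[0.5144 -0.0674; -0.0674 0.5503]  K=[0.5974 -0.1081; 0.0938 0.7444]  nu=[-2.1807, 2.8371]  x^+=[-1.6338, 1.4063]  P^+=[0.1209 -0.0007; -0.0007 0.0955]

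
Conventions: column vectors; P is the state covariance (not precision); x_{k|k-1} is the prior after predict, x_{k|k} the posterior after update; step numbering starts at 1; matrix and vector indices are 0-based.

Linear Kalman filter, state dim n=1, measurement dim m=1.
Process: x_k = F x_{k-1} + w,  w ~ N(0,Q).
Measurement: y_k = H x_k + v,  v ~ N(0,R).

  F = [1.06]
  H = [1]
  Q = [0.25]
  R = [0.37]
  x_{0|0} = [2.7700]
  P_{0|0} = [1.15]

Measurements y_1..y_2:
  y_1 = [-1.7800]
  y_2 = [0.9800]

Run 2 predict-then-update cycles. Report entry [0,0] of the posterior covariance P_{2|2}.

P_post[0,0] = 0.2267

step 1: x^-=[2.9362]  P^-=[1.5421]  S=[1.9121]  K=[0.8065]  nu=[-4.7162]  x^+=[-0.8674]  P^+=[0.2984]
step 2: x^-=[-0.9195]  P^-=[0.5853]  S=[0.9553]  K=[0.6127]  nu=[1.8995]  x^+=[0.2443]  P^+=[0.2267]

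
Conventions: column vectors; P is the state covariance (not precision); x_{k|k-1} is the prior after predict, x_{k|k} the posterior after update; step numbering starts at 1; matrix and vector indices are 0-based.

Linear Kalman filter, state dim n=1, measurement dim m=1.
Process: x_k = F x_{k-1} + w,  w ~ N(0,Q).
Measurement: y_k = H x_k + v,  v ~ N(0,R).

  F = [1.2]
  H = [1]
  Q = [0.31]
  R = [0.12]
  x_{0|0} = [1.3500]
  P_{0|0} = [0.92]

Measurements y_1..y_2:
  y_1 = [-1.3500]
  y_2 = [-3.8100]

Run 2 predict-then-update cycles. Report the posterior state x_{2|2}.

x_post = [-3.3158]

step 1: x^-=[1.6200]  P^-=[1.6348]  S=[1.7548]  K=[0.9316]  nu=[-2.9700]  x^+=[-1.1469]  P^+=[0.1118]
step 2: x^-=[-1.3763]  P^-=[0.4710]  S=[0.5910]  K=[0.7969]  nu=[-2.4337]  x^+=[-3.3158]  P^+=[0.0956]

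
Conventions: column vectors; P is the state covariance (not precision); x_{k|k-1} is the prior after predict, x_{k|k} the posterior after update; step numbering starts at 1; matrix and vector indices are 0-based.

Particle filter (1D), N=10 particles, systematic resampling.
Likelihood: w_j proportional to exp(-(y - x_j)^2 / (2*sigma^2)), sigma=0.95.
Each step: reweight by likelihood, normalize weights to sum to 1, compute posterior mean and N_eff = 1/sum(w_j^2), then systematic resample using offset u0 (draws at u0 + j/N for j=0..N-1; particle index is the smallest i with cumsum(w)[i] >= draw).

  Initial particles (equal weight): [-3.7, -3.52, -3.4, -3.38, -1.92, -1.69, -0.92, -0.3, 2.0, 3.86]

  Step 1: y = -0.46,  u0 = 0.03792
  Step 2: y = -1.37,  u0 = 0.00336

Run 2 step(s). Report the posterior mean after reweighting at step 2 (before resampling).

step 1: w=[0.0011, 0.0021, 0.0031, 0.0033, 0.1147, 0.1616, 0.3324, 0.3685, 0.0131, 0.0000]  mean=-0.9169  Neff=3.4993  idx=[4, 5, 5, 6, 6, 6, 7, 7, 7, 7]
step 2: w=[0.1122, 0.1253, 0.1253, 0.1186, 0.1186, 0.1186, 0.0703, 0.0703, 0.0703, 0.0703]  mean=-1.0507  Neff=9.4353  idx=[0, 0, 1, 2, 3, 4, 5, 5, 7, 8]

post_mean = -1.0507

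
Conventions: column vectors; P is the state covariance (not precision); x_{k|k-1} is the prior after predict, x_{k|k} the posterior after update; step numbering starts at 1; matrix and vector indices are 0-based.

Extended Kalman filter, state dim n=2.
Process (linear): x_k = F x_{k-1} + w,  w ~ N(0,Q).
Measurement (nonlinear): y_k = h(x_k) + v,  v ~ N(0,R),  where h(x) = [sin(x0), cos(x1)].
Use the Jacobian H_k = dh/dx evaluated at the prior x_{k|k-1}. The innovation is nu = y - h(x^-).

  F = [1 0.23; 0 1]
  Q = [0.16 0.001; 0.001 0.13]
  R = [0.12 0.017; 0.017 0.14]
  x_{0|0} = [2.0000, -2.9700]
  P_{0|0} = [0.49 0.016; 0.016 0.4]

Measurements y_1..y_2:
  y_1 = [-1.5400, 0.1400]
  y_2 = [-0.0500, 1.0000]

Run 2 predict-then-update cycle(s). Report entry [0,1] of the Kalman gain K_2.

K[0,1] = 0.2514

step 1: x^-=[1.3169, -2.9700]  P^-=[0.6785 0.1090; 0.1090 0.5300]  H_jac=[0.2512 0.0000; 0.0000 0.1708]  S=[0.1628 0.0217; 0.0217 0.1555]  K=[1.0504 -0.0267; 0.0924 0.5693]  nu=[-2.5079, 1.1253]  x^+=[-1.3474, -2.5610]  P^+=[0.5000 0.0827; 0.0827 0.4760]
step 2: x^-=[-1.9365, -2.5610]  P^-=[0.7232 0.1931; 0.1931 0.6060]  H_jac=[-0.3576 0.0000; 0.0000 0.5485]  S=[0.2125 -0.0209; -0.0209 0.3223]  K=[-1.1924 0.2514; -0.2251 1.0166]  nu=[0.8839, 1.8362]  x^+=[-2.5288, -0.8933]  P^+=[0.3882 0.0272; 0.0272 0.2525]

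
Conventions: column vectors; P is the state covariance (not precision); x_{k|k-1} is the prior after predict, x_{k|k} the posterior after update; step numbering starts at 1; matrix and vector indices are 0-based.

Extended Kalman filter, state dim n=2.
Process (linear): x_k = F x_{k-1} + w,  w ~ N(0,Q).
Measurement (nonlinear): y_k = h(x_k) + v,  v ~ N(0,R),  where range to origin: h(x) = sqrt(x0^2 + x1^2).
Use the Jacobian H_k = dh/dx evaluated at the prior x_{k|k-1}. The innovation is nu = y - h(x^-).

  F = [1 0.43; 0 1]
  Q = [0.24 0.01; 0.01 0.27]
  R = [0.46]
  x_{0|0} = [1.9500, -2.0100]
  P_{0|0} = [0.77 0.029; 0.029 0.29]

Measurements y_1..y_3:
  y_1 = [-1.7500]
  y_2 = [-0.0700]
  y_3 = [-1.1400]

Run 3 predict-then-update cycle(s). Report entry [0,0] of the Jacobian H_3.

step 1: x^-=[1.0857, -2.0100]  P^-=[1.0886 0.1637; 0.1637 0.5600]  H_jac=[0.4753 -0.8799]  S=[1.0025]  K=[0.3724; -0.4139]  nu=[-4.0345]  x^+=[-0.4167, -0.3402]  P^+=[0.9495 0.3182; 0.3182 0.3883]
step 2: x^-=[-0.5629, -0.3402]  P^-=[1.5350 0.4952; 0.4952 0.6583]  H_jac=[-0.8559 -0.5172]  S=[2.1989]  K=[-0.7139; -0.3476]  nu=[-0.7277]  x^+=[-0.0434, -0.0872]  P^+=[0.4142 -0.0505; -0.0505 0.3926]
step 3: x^-=[-0.0809, -0.0872]  P^-=[0.6834 0.1284; 0.1284 0.6626]  H_jac=[-0.6800 -0.7332]  S=[1.2603]  K=[-0.4434; -0.4548]  nu=[-1.2590]  x^+=[0.4774, 0.4854]  P^+=[0.4356 -0.1258; -0.1258 0.4020]

H_jac[0,0] = -0.6800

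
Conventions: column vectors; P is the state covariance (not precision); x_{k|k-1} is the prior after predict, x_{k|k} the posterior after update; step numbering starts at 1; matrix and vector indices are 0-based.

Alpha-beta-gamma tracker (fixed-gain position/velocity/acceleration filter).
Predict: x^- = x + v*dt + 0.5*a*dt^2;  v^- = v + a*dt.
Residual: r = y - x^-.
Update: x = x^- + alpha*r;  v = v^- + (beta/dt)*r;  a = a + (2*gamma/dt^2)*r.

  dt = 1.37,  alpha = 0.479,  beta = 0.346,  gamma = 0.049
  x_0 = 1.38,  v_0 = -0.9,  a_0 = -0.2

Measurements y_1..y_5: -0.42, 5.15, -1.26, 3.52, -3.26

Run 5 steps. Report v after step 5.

v_post = -0.6416

step 1: x_pred=-0.0407  r=-0.3793  x^+=-0.2224  v^+=-1.2698  a^+=-0.2198
step 2: x_pred=-2.1683  r=7.3183  x^+=1.3372  v^+=0.2773  a^+=0.1623
step 3: x_pred=1.8694  r=-3.1294  x^+=0.3704  v^+=-0.2907  a^+=-0.0011
step 4: x_pred=-0.0288  r=3.5488  x^+=1.6711  v^+=0.6041  a^+=0.1842
step 5: x_pred=2.6716  r=-5.9316  x^+=-0.1696  v^+=-0.6416  a^+=-0.1255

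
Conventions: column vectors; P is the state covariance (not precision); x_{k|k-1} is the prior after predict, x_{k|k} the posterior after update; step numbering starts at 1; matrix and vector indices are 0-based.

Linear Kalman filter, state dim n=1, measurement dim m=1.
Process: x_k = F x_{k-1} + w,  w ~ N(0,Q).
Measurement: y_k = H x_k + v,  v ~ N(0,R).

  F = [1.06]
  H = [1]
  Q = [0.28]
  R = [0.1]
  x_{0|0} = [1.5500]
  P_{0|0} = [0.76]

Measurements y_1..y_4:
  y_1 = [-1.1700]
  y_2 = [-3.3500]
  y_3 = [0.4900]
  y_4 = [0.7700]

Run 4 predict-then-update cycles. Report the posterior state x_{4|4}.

step 1: x^-=[1.6430]  P^-=[1.1339]  S=[1.2339]  K=[0.9190]  nu=[-2.8130]  x^+=[-0.9420]  P^+=[0.0919]
step 2: x^-=[-0.9986]  P^-=[0.3833]  S=[0.4833]  K=[0.7931]  nu=[-2.3514]  x^+=[-2.8634]  P^+=[0.0793]
step 3: x^-=[-3.0352]  P^-=[0.3691]  S=[0.4691]  K=[0.7868]  nu=[3.5252]  x^+=[-0.2615]  P^+=[0.0787]
step 4: x^-=[-0.2772]  P^-=[0.3684]  S=[0.4684]  K=[0.7865]  nu=[1.0472]  x^+=[0.5464]  P^+=[0.0787]

x_post = [0.5464]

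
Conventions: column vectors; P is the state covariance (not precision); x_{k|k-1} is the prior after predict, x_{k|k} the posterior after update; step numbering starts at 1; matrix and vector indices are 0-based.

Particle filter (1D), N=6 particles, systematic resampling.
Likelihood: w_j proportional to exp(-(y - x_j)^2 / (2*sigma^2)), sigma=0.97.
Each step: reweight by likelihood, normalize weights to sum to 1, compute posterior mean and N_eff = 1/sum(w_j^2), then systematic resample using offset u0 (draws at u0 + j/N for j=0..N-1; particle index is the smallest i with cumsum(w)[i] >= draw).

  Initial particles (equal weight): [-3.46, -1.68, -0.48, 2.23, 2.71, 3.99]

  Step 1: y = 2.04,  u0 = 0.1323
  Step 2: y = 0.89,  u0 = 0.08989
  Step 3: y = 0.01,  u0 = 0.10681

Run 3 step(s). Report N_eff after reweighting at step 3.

step 1: w=[0.0000, 0.0003, 0.0177, 0.5067, 0.4069, 0.0685]  mean=2.4966  Neff=2.3406  idx=[3, 3, 3, 4, 4, 5]
step 2: w=[0.2558, 0.2558, 0.2558, 0.1143, 0.1143, 0.0040]  mean=2.3468  Neff=4.4952  idx=[0, 1, 1, 2, 2, 4]
step 3: w=[0.1892, 0.1892, 0.1892, 0.1892, 0.1892, 0.0539]  mean=2.2559  Neff=5.4971  idx=[0, 1, 2, 3, 4, 4]

N_eff = 5.4971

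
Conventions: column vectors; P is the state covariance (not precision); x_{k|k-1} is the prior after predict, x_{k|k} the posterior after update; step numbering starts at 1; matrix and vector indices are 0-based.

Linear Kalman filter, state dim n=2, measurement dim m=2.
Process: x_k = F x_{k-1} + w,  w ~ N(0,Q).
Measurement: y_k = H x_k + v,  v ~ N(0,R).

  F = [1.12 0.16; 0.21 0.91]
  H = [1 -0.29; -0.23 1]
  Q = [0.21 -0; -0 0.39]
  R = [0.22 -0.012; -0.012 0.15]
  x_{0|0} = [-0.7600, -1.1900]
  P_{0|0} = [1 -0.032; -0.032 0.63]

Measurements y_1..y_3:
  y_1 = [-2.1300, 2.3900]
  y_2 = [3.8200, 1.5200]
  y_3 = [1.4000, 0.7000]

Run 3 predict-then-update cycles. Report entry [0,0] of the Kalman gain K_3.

K[0,0] = 0.6822

step 1: x^-=[-1.0416, -1.2425]  P^-=[1.4691 0.2932; 0.2932 0.9436]  S=[1.5983 -0.3107; -0.3107 1.0364]  K=[0.9106 0.2299; 0.1875 0.9016]  nu=[-1.4487, 3.3929]  x^+=[-1.5807, 1.5448]  P^+=[0.2190 0.0739; 0.0739 0.1500]
step 2: x^-=[-1.5232, 1.0739]  P^-=[0.5151 0.1512; 0.1512 0.5521]  S=[0.6938 -0.1293; -0.1293 0.6598]  K=[0.7145 0.1896; 0.1383 0.8112]  nu=[5.6546, 0.0958]  x^+=[2.5353, 1.9337]  P^+=[0.1722 0.0595; 0.0595 0.1337]
step 3: x^-=[3.1490, 2.2921]  P^-=[0.4507 0.1226; 0.1226 0.5310]  S=[0.6443 -0.1389; -0.1389 0.6485]  K=[0.6822 0.1753; 0.1241 0.8020]  nu=[-1.0843, -0.8678]  x^+=[2.2572, 1.4615]  P^+=[0.1642 0.0559; 0.0559 0.1317]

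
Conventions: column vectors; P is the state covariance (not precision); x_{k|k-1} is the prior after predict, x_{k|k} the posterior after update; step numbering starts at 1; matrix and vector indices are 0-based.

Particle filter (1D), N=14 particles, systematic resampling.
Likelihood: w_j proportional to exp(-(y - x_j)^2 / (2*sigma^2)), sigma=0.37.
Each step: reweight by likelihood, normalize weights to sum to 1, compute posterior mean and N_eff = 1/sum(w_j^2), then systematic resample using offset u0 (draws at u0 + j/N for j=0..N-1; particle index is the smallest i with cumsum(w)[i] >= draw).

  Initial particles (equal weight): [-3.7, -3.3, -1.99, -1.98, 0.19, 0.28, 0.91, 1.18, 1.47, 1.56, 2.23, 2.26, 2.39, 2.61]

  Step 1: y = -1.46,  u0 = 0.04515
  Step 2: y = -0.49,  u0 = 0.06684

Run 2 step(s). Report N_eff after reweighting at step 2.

step 1: w=[0.0000, 0.0000, 0.4904, 0.5095, 0.0001, 0.0000, 0.0000, 0.0000, 0.0000, 0.0000, 0.0000, 0.0000, 0.0000, 0.0000]  mean=-1.9847  Neff=1.9996  idx=[2, 2, 2, 2, 2, 2, 2, 3, 3, 3, 3, 3, 3, 3]
step 2: w=[0.0675, 0.0675, 0.0675, 0.0675, 0.0675, 0.0675, 0.0675, 0.0753, 0.0753, 0.0753, 0.0753, 0.0753, 0.0753, 0.0753]  mean=-1.9847  Neff=13.9585  idx=[0, 2, 3, 4, 5, 6, 7, 8, 9, 10, 11, 12, 12, 13]

N_eff = 13.9585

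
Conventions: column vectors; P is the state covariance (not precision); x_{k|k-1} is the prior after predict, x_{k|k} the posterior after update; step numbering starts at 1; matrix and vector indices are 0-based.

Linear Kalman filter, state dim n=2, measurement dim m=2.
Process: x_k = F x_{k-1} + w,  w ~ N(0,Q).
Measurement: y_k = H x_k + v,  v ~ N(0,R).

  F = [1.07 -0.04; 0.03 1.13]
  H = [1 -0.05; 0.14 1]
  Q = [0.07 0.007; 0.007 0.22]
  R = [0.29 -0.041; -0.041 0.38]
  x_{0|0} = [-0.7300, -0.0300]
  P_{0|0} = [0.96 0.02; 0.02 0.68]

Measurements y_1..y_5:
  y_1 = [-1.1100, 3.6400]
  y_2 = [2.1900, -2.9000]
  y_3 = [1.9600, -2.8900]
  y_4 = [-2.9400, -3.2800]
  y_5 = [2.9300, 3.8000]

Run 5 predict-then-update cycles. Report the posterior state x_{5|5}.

x_post = [1.1114, 0.6922]

step 1: x^-=[-0.7799, -0.0558]  P^-=[1.1685 0.0312; 0.0312 1.0905]  S=[1.4581 0.0991; 0.0991 1.5022]  K=[0.7951 0.0773; -0.0658 0.7332]  nu=[-0.3329, 3.8050]  x^+=[-0.7506, 2.7560]  P^+=[0.2257 -0.0348; -0.0348 0.2862]
step 2: x^-=[-0.9134, 3.0917]  P^-=[0.3318 -0.0408; -0.0408 0.5833]  S=[0.6273 -0.0642; -0.0642 0.9584]  K=[0.5364 0.0419; -0.0501 0.5993]  nu=[3.2580, -5.8639]  x^+=[0.5888, -0.5859]  P^+=[0.1525 -0.0274; -0.0274 0.2336]
step 3: x^-=[0.6535, -0.6444]  P^-=[0.2473 -0.0318; -0.0318 0.5166]  S=[0.5418 -0.0638; -0.0638 0.8925]  K=[0.4637 0.0363; -0.0391 0.5710]  nu=[1.2743, -2.3371]  x^+=[1.1595, -2.0288]  P^+=[0.1318 -0.0237; -0.0237 0.2219]
step 4: x^-=[1.3218, -2.2577]  P^-=[0.2233 -0.0274; -0.0274 0.5019]  S=[0.5173 -0.0620; -0.0620 0.8786]  K=[0.4385 0.0354; -0.0338 0.5645]  nu=[-4.3747, -1.2073]  x^+=[-0.6393, -2.7915]  P^+=[0.1246 -0.0220; -0.0220 0.2190]
step 5: x^-=[-0.5724, -3.1736]  P^-=[0.2149 -0.0255; -0.0255 0.4982]  S=[0.5087 -0.0611; -0.0611 0.8753]  K=[0.4292 0.0353; -0.0314 0.5629]  nu=[3.3437, 7.0537]  x^+=[1.1114, 0.6922]  P^+=[0.1220 -0.0213; -0.0213 0.2182]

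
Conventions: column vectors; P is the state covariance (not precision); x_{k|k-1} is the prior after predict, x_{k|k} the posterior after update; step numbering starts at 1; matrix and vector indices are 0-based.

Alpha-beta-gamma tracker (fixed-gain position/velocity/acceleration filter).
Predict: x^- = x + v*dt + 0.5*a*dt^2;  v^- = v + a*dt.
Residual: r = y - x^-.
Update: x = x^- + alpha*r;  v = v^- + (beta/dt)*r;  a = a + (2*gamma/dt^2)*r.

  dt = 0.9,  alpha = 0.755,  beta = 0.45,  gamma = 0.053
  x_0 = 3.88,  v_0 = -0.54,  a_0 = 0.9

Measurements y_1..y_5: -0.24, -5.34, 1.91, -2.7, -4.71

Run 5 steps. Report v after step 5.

v_post = -1.0121

step 1: x_pred=3.7585  r=-3.9985  x^+=0.7396  v^+=-1.7292  a^+=0.3767
step 2: x_pred=-0.6641  r=-4.6759  x^+=-4.1944  v^+=-3.7281  a^+=-0.2352
step 3: x_pred=-7.6450  r=9.5550  x^+=-0.4310  v^+=0.8377  a^+=1.0152
step 4: x_pred=0.7341  r=-3.4341  x^+=-1.8586  v^+=0.0343  a^+=0.5658
step 5: x_pred=-1.5986  r=-3.1114  x^+=-3.9477  v^+=-1.0121  a^+=0.1587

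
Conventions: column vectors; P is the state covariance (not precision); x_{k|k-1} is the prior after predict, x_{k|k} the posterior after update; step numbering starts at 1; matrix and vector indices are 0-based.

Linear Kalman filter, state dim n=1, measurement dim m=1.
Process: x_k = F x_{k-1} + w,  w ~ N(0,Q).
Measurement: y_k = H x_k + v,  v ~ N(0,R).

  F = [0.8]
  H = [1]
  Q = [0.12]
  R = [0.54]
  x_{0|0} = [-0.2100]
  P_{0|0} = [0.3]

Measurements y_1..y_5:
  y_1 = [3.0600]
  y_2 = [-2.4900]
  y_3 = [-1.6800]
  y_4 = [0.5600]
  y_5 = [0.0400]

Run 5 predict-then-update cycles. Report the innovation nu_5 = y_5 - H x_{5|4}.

innov = [0.1924]

step 1: x^-=[-0.1680]  P^-=[0.3120]  S=[0.8520]  K=[0.3662]  nu=[3.2280]  x^+=[1.0141]  P^+=[0.1977]
step 2: x^-=[0.8113]  P^-=[0.2466]  S=[0.7866]  K=[0.3135]  nu=[-3.3013]  x^+=[-0.2236]  P^+=[0.1693]
step 3: x^-=[-0.1788]  P^-=[0.2283]  S=[0.7683]  K=[0.2972]  nu=[-1.5012]  x^+=[-0.6250]  P^+=[0.1605]
step 4: x^-=[-0.5000]  P^-=[0.2227]  S=[0.7627]  K=[0.2920]  nu=[1.0600]  x^+=[-0.1905]  P^+=[0.1577]
step 5: x^-=[-0.1524]  P^-=[0.2209]  S=[0.7609]  K=[0.2903]  nu=[0.1924]  x^+=[-0.0965]  P^+=[0.1568]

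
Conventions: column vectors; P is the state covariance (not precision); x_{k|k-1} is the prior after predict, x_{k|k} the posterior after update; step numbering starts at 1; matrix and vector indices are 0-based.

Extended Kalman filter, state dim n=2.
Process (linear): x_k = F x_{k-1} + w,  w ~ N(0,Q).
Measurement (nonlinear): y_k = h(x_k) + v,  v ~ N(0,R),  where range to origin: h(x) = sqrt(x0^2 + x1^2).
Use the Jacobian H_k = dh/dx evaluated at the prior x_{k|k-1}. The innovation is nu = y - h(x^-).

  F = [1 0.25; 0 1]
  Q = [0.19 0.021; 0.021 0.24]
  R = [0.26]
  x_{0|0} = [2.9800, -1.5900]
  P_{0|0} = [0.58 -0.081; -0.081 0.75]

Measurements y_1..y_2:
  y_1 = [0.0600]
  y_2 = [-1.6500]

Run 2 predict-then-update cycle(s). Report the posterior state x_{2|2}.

x_post = [-1.0808, -0.5888]

step 1: x^-=[2.5825, -1.5900]  P^-=[0.7764 0.1275; 0.1275 0.9900]  H_jac=[0.8515 -0.5243]  S=[0.9812]  K=[0.6056; -0.4183]  nu=[-2.9727]  x^+=[0.7821, -0.3465]  P^+=[0.4165 0.3761; 0.3761 0.8183]
step 2: x^-=[0.6955, -0.3465]  P^-=[0.8457 0.6017; 0.6017 1.0583]  H_jac=[0.8951 -0.4459]  S=[0.6677]  K=[0.7319; 0.0998]  nu=[-2.4270]  x^+=[-1.0808, -0.5888]  P^+=[0.4880 0.5529; 0.5529 1.0516]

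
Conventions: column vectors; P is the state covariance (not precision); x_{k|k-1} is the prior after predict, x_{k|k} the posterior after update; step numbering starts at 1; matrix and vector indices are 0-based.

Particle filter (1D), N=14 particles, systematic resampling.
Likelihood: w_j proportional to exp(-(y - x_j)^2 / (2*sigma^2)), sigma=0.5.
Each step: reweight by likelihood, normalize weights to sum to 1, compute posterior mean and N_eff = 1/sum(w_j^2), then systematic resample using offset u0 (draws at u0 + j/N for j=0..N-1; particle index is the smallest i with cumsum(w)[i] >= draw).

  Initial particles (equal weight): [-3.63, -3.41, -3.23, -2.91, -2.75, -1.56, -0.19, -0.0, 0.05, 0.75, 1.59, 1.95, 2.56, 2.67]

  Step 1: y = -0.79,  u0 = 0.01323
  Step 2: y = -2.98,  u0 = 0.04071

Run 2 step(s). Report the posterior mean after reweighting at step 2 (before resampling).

step 1: w=[0.0000, 0.0000, 0.0000, 0.0001, 0.0003, 0.2293, 0.3653, 0.2154, 0.1830, 0.0065, 0.0000, 0.0000, 0.0000, 0.0000]  mean=-0.4143  Neff=3.7600  idx=[5, 5, 5, 5, 6, 6, 6, 6, 6, 7, 7, 7, 8, 8]
step 2: w=[0.2500, 0.2500, 0.2500, 0.2500, 0.0000, 0.0000, 0.0000, 0.0000, 0.0000, 0.0000, 0.0000, 0.0000, 0.0000, 0.0000]  mean=-1.5600  Neff=4.0001  idx=[0, 0, 0, 1, 1, 1, 1, 2, 2, 2, 3, 3, 3, 3]

post_mean = -1.5600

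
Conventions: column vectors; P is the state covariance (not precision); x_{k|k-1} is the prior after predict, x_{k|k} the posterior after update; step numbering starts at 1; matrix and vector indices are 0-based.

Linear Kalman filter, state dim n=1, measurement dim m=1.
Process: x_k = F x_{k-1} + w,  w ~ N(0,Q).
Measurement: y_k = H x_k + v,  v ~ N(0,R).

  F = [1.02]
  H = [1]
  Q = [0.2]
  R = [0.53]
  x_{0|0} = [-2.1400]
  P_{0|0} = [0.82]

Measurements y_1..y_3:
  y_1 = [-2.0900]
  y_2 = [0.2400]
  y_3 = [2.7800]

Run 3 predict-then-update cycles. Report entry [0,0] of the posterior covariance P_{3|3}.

step 1: x^-=[-2.1828]  P^-=[1.0531]  S=[1.5831]  K=[0.6652]  nu=[0.0928]  x^+=[-2.1211]  P^+=[0.3526]
step 2: x^-=[-2.1635]  P^-=[0.5668]  S=[1.0968]  K=[0.5168]  nu=[2.4035]  x^+=[-0.9214]  P^+=[0.2739]
step 3: x^-=[-0.9398]  P^-=[0.4850]  S=[1.0150]  K=[0.4778]  nu=[3.7198]  x^+=[0.8375]  P^+=[0.2532]

P_post[0,0] = 0.2532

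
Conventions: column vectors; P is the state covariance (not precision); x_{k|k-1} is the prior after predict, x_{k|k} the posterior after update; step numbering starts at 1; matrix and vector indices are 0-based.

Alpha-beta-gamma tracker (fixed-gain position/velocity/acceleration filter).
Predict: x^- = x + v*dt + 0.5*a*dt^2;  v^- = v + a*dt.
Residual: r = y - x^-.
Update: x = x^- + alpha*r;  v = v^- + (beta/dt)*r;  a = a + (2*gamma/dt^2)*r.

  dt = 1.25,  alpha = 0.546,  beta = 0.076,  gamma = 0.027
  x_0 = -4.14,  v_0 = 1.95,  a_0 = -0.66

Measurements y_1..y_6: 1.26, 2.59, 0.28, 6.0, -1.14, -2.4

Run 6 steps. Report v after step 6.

v_post = -1.8033

step 1: x_pred=-2.2181  r=3.4781  x^+=-0.3191  v^+=1.3365  a^+=-0.5398
step 2: x_pred=0.9298  r=1.6602  x^+=1.8363  v^+=0.7627  a^+=-0.4824
step 3: x_pred=2.4127  r=-2.1327  x^+=1.2483  v^+=0.0300  a^+=-0.5561
step 4: x_pred=0.8512  r=5.1488  x^+=3.6625  v^+=-0.3521  a^+=-0.3782
step 5: x_pred=2.9268  r=-4.0668  x^+=0.7063  v^+=-1.0721  a^+=-0.5187
step 6: x_pred=-1.0391  r=-1.3609  x^+=-1.7821  v^+=-1.8033  a^+=-0.5658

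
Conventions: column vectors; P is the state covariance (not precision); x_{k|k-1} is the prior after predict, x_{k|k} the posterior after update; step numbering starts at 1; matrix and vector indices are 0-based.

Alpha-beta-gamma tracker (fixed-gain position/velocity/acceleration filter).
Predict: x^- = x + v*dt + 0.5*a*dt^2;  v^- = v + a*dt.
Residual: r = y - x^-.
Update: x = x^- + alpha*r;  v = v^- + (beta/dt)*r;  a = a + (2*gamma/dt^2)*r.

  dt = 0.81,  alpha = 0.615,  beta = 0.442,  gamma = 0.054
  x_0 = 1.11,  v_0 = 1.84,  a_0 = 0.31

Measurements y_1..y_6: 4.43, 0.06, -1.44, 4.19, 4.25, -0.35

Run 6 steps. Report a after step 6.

step 1: x_pred=2.7021  r=1.7279  x^+=3.7648  v^+=3.0340  a^+=0.5944
step 2: x_pred=6.4173  r=-6.3573  x^+=2.5076  v^+=0.0464  a^+=-0.4520
step 3: x_pred=2.3969  r=-3.8369  x^+=0.0372  v^+=-2.4134  a^+=-1.0836
step 4: x_pred=-2.2732  r=6.4632  x^+=1.7017  v^+=0.2357  a^+=-0.0197
step 5: x_pred=1.8861  r=2.3639  x^+=3.3399  v^+=1.5096  a^+=0.3694
step 6: x_pred=4.6839  r=-5.0339  x^+=1.5880  v^+=-0.9381  a^+=-0.4592

a_post = -0.4592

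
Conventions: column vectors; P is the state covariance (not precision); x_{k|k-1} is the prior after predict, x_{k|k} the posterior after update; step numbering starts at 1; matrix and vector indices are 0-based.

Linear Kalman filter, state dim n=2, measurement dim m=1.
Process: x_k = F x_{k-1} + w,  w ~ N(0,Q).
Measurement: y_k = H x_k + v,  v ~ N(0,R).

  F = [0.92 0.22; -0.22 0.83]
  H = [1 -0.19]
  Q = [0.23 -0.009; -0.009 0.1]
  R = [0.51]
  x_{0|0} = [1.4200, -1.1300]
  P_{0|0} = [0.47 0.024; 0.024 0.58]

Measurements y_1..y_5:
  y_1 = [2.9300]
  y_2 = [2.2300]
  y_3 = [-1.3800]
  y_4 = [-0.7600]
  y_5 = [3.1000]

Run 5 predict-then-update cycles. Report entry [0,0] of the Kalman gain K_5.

K[0,0] = 0.4864

step 1: x^-=[1.0578, -1.2503]  P^-=[0.6656 0.0189; 0.0189 0.5135]  S=[1.1869]  K=[0.5577; -0.0662]  nu=[1.6346]  x^+=[1.9695, -1.3586]  P^+=[0.2964 0.0628; 0.0628 0.5083]
step 2: x^-=[1.5130, -1.5609]  P^-=[0.5309 0.0687; 0.0687 0.4416]  S=[1.0307]  K=[0.5024; -0.0147]  nu=[0.4204]  x^+=[1.7242, -1.5671]  P^+=[0.2707 0.0764; 0.0764 0.4414]
step 3: x^-=[1.2415, -1.6800]  P^-=[0.5114 0.0714; 0.0714 0.3893]  S=[1.0083]  K=[0.4937; -0.0025]  nu=[-2.9407]  x^+=[-0.2104, -1.6726]  P^+=[0.2656 0.0727; 0.0727 0.3893]
step 4: x^-=[-0.5615, -1.3420]  P^-=[0.5031 0.0603; 0.0603 0.3545]  S=[1.0030]  K=[0.4902; -0.0070]  nu=[-0.4534]  x^+=[-0.7838, -1.3388]  P^+=[0.2621 0.0638; 0.0638 0.3544]
step 5: x^-=[-1.0156, -0.9387]  P^-=[0.4948 0.0483; 0.0483 0.3336]  S=[0.9985]  K=[0.4864; -0.0151]  nu=[3.9373]  x^+=[0.8993, -0.9983]  P^+=[0.2586 0.0556; 0.0556 0.3333]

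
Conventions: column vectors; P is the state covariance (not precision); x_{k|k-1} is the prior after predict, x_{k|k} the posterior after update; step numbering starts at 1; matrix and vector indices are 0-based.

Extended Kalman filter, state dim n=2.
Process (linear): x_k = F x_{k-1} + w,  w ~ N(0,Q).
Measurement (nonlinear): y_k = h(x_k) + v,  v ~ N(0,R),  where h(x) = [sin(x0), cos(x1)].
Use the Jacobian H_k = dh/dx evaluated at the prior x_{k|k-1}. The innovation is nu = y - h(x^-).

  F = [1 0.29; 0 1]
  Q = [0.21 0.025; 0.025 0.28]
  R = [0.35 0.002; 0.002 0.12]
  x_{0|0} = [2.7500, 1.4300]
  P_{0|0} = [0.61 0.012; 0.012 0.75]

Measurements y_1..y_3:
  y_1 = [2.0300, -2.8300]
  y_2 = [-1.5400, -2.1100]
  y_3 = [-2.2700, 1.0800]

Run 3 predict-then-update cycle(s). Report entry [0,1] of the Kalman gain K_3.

K[0,1] = -0.1350

step 1: x^-=[3.1647, 1.4300]  P^-=[0.8900 0.2545; 0.2545 1.0300]  H_jac=[-0.9997 0.0000; 0.0000 -0.9901]  S=[1.2396 0.2539; 0.2539 1.1297]  K=[-0.7046 -0.0647; -0.0213 -0.8979]  nu=[2.0531, -2.9703]  x^+=[1.9103, 4.0533]  P^+=[0.2468 0.0093; 0.0093 0.1089]
step 2: x^-=[3.0857, 4.0533]  P^-=[0.4713 0.0658; 0.0658 0.3889]  H_jac=[-0.9984 0.0000; 0.0000 0.7906]  S=[0.8199 -0.0500; -0.0500 0.3630]  K=[-0.5700 0.0649; -0.0288 0.8428]  nu=[-1.5958, -1.4976]  x^+=[3.8982, 2.8370]  P^+=[0.1997 0.0084; 0.0084 0.1279]
step 3: x^-=[4.7209, 2.8370]  P^-=[0.4253 0.0705; 0.0705 0.4079]  H_jac=[0.0086 0.0000; 0.0000 -0.2999]  S=[0.3500 0.0018; 0.0018 0.1567]  K=[0.0111 -0.1350; 0.0058 -0.7807]  nu=[-1.2700, 2.0340]  x^+=[4.4322, 1.2418]  P^+=[0.4224 0.0540; 0.0540 0.3124]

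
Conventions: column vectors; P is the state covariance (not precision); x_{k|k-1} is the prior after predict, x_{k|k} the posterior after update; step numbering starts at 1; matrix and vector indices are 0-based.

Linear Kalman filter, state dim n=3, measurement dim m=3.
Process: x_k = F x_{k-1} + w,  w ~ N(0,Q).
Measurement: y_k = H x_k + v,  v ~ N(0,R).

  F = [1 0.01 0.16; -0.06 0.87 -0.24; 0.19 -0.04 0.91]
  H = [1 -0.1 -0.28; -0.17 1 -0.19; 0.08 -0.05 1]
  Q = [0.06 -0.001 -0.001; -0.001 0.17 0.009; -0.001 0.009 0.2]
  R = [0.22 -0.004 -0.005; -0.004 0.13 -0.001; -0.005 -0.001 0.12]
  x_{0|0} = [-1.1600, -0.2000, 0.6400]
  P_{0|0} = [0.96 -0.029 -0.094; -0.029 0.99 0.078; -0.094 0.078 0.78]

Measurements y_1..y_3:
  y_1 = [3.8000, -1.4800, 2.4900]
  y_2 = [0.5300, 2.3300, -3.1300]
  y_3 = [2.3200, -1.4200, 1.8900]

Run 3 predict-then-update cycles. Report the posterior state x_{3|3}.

step 1: x^-=[-1.0596, -0.2580, 0.3700]  P^-=[1.0097 -0.0710 0.2075; -0.0710 0.9355 -0.1397; 0.2075 -0.1397 0.8444]  S=[1.1954 -0.2896 0.0630; -0.2896 1.2158 -0.4077; 0.0630 -0.4077 1.0210]  K=[0.7991 0.0434 0.2539; 0.0993 0.8772 0.1559; -0.0584 -0.0040 0.8522]  nu=[4.9374, -1.3318, 2.1919]  x^+=[3.3845, -0.5941, 1.9548]  P^+=[0.1818 0.0357 0.0137; 0.0357 0.1235 0.0207; 0.0137 0.0207 0.1025]
step 2: x^-=[3.6913, -1.1891, 2.4457]  P^-=[0.2495 0.0157 0.0600; 0.0157 0.2581 0.0014; 0.0600 0.0014 0.2943]  S=[0.4586 -0.0495 -0.0086; -0.0495 0.4039 -0.0815; -0.0086 -0.0815 0.4259]  K=[0.5087 0.0078 0.1976; 0.0501 0.6586 0.1030; -0.0389 -0.0244 0.6967]  nu=[-2.5954, 4.6113, -5.9305]  x^+=[1.2355, 1.1068, -1.6976]  P^+=[0.1166 0.0211 0.0129; 0.0211 0.0916 0.0143; 0.0129 0.0143 0.0835]
step 3: x^-=[0.9750, 1.2962, -1.3543]  P^-=[0.1833 0.0066 0.0446; 0.0066 0.2368 -0.0000; 0.0446 -0.0000 0.2766]  S=[0.4011 -0.0437 -0.0234; -0.0437 0.3827 -0.0756; -0.0234 -0.0756 0.4055]  K=[0.4339 -0.0031 0.1698; 0.0325 0.6378 0.0928; -0.0450 -0.0274 0.6833]  nu=[1.0954, -2.8078, 3.2311]  x^+=[2.0078, -0.1590, 0.8811]  P^+=[0.0994 0.0167 0.0111; 0.0167 0.0881 0.0134; 0.0111 0.0134 0.0820]

x_post = [2.0078, -0.1590, 0.8811]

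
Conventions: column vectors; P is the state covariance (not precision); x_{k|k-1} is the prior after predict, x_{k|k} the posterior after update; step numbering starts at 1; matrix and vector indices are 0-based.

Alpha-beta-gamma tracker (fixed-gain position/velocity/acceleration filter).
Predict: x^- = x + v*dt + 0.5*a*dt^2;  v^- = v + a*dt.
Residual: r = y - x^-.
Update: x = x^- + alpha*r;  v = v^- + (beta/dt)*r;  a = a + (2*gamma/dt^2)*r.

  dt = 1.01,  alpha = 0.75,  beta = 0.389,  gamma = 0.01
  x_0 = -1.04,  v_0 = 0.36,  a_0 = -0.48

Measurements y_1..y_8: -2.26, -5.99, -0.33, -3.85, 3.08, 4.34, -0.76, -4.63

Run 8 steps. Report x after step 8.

step 1: x_pred=-0.9212  r=-1.3388  x^+=-1.9253  v^+=-0.6404  a^+=-0.5062
step 2: x_pred=-2.8303  r=-3.1597  x^+=-5.2001  v^+=-2.3687  a^+=-0.5682
step 3: x_pred=-7.8823  r=7.5523  x^+=-2.2181  v^+=-0.0338  a^+=-0.4201
step 4: x_pred=-2.4665  r=-1.3835  x^+=-3.5041  v^+=-0.9910  a^+=-0.4473
step 5: x_pred=-4.7331  r=7.8131  x^+=1.1267  v^+=1.5665  a^+=-0.2941
step 6: x_pred=2.5589  r=1.7811  x^+=3.8947  v^+=1.9555  a^+=-0.2591
step 7: x_pred=5.7376  r=-6.4976  x^+=0.8644  v^+=-0.8088  a^+=-0.3865
step 8: x_pred=-0.1496  r=-4.4804  x^+=-3.5099  v^+=-2.9248  a^+=-0.4744

x_post = -3.5099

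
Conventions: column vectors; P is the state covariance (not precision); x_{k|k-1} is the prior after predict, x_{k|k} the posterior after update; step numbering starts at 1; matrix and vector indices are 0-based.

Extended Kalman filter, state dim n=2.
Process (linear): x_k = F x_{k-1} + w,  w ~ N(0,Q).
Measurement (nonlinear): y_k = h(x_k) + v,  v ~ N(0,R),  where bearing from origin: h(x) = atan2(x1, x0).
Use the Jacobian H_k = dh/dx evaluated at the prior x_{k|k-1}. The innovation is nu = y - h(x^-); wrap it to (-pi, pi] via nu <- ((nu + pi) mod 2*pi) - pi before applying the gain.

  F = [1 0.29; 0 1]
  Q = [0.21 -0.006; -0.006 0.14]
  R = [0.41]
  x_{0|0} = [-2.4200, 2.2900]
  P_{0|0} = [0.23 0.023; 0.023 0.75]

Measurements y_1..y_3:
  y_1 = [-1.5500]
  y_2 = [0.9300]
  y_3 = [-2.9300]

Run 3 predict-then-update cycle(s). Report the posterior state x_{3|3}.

step 1: x^-=[-1.7559, 2.2900]  P^-=[0.5164 0.2345; 0.2345 0.8900]  H_jac=[-0.2750 -0.2109]  S=[0.5158]  K=[-0.3712; -0.4888]  nu=[2.5082]  x^+=[-2.6869, 1.0639]  P^+=[0.4453 0.1409; 0.1409 0.7667]
step 2: x^-=[-2.3784, 1.0639]  P^-=[0.8016 0.3573; 0.3573 0.9067]  H_jac=[-0.1567 -0.3504]  S=[0.5802]  K=[-0.4322; -0.6440]  nu=[-1.7910]  x^+=[-1.6043, 2.2173]  P^+=[0.6932 0.1958; 0.1958 0.6661]
step 3: x^-=[-0.9613, 2.2173]  P^-=[1.0727 0.3829; 0.3829 0.8061]  H_jac=[-0.3796 -0.1646]  S=[0.6343]  K=[-0.7414; -0.4384]  nu=[1.3733]  x^+=[-1.9794, 1.6153]  P^+=[0.7240 0.1768; 0.1768 0.6842]

x_post = [-1.9794, 1.6153]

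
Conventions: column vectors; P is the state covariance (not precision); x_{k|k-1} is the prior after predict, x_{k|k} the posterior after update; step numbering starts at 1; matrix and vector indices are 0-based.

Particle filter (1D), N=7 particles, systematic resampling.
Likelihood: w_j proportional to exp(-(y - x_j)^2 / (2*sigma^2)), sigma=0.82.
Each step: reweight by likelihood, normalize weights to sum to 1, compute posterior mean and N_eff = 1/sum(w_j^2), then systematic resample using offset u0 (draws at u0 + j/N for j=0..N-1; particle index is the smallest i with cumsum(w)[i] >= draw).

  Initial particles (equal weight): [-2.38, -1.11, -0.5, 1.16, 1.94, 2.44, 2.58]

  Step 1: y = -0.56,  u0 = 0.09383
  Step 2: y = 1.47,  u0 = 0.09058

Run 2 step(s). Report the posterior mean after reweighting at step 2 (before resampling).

post_mean = 0.8687

step 1: w=[0.0425, 0.3986, 0.4978, 0.0553, 0.0048, 0.0006, 0.0003]  mean=-0.7168  Neff=2.4295  idx=[1, 1, 1, 2, 2, 2, 3]
step 2: w=[0.0063, 0.0063, 0.0063, 0.0498, 0.0498, 0.0498, 0.8315]  mean=0.8687  Neff=1.4307  idx=[4, 6, 6, 6, 6, 6, 6]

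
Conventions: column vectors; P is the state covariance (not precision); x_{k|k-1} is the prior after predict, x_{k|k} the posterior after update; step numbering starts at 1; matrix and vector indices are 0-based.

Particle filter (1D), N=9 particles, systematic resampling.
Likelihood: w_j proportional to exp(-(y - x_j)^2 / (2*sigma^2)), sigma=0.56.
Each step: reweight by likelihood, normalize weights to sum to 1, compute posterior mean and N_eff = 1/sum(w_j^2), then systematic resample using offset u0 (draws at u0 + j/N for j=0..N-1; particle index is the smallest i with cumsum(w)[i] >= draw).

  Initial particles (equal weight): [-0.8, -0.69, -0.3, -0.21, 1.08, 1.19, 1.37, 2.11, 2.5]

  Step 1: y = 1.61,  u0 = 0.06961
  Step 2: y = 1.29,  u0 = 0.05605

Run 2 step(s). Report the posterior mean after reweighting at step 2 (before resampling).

step 1: w=[0.0000, 0.0001, 0.0009, 0.0016, 0.1955, 0.2309, 0.2791, 0.2054, 0.0865]  mean=1.5173  Neff=4.5638  idx=[4, 4, 5, 5, 6, 6, 7, 7, 8]
step 2: w=[0.1414, 0.1414, 0.1493, 0.1493, 0.1501, 0.1501, 0.0519, 0.0519, 0.0147]  mean=1.3277  Neff=7.3964  idx=[0, 1, 1, 2, 3, 4, 4, 5, 7]

post_mean = 1.3277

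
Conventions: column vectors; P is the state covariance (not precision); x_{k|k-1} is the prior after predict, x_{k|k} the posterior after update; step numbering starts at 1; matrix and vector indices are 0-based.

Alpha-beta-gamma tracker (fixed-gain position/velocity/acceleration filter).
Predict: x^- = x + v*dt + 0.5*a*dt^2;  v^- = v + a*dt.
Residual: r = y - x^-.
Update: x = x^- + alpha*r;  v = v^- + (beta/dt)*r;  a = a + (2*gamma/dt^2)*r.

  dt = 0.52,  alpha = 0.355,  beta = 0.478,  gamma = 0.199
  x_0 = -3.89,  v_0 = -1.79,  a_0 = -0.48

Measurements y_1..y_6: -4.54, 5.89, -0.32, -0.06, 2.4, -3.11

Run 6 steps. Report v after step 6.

step 1: x_pred=-4.8857  r=0.3457  x^+=-4.7630  v^+=-1.7218  a^+=0.0288
step 2: x_pred=-5.6544  r=11.5444  x^+=-1.5562  v^+=8.9052  a^+=17.0210
step 3: x_pred=5.3758  r=-5.6958  x^+=3.3538  v^+=12.5204  a^+=8.6374
step 4: x_pred=11.0321  r=-11.0921  x^+=7.0944  v^+=6.8156  a^+=-7.6890
step 5: x_pred=9.5990  r=-7.1990  x^+=7.0433  v^+=-3.8002  a^+=-18.2851
step 6: x_pred=2.5951  r=-5.7051  x^+=0.5698  v^+=-18.5528  a^+=-26.6824

v_post = -18.5528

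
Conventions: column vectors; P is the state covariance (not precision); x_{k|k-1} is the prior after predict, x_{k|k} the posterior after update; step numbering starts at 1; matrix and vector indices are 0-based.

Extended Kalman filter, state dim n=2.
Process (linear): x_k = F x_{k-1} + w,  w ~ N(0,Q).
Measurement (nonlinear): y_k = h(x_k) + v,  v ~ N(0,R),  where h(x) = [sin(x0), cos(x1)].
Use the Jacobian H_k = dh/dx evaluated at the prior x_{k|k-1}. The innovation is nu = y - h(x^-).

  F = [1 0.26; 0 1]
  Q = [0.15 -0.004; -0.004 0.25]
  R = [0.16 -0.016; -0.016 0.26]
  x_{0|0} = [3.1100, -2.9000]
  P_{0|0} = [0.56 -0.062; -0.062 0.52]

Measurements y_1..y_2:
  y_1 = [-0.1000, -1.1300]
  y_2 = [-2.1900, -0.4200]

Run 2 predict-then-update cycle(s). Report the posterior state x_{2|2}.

step 1: x^-=[2.3560, -2.9000]  P^-=[0.7129 0.0692; 0.0692 0.7700]  H_jac=[-0.7070 0.0000; 0.0000 0.2392]  S=[0.5163 -0.0277; -0.0277 0.3041]  K=[-0.9780 -0.0347; -0.0625 0.6001]  nu=[-0.8072, -0.1590]  x^+=[3.1510, -2.9450]  P^+=[0.2206 0.0277; 0.0277 0.6564]
step 2: x^-=[2.3853, -2.9450]  P^-=[0.4294 0.1944; 0.1944 0.9064]  H_jac=[-0.7274 0.0000; 0.0000 0.1954]  S=[0.3872 -0.0436; -0.0436 0.2946]  K=[-0.8056 0.0096; -0.3025 0.5563]  nu=[-2.8762, 0.5607]  x^+=[4.7077, -1.7629]  P^+=[0.1774 0.0788; 0.0788 0.7651]

x_post = [4.7077, -1.7629]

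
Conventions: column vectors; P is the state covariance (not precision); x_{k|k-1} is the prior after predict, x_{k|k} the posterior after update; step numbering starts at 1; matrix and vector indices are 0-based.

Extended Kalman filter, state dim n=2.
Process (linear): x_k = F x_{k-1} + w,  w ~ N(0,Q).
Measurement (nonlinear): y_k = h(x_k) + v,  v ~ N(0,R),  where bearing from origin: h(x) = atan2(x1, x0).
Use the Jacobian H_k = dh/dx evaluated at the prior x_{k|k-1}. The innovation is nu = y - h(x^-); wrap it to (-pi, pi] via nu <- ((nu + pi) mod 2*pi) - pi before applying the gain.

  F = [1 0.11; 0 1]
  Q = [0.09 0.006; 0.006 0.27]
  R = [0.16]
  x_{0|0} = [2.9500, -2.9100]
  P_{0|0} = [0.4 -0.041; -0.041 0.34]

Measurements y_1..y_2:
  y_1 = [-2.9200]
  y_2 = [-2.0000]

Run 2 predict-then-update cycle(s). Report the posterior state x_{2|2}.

x_post = [0.7471, -4.2549]

step 1: x^-=[2.6299, -2.9100]  P^-=[0.4851 0.0024; 0.0024 0.6100]  H_jac=[0.1892 0.1709]  S=[0.1953]  K=[0.4718; 0.5362]  nu=[-2.0841]  x^+=[1.6466, -4.0274]  P^+=[0.4416 -0.0470; -0.0470 0.5538]
step 2: x^-=[1.2035, -4.0274]  P^-=[0.5280 0.0199; 0.0199 0.8238]  H_jac=[0.2279 0.0681]  S=[0.1919]  K=[0.6343; 0.3161]  nu=[-0.7196]  x^+=[0.7471, -4.2549]  P^+=[0.4508 -0.0186; -0.0186 0.8047]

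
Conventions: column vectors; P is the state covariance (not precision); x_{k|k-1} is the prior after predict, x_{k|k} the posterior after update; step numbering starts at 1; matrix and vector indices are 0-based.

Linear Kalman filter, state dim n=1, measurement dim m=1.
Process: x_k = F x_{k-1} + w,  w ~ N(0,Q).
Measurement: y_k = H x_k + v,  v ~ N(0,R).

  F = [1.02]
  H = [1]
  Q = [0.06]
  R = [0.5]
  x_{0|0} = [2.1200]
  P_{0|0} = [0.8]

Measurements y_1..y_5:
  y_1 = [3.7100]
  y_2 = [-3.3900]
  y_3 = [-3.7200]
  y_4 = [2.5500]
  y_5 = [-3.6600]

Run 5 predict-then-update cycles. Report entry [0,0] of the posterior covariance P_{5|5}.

step 1: x^-=[2.1624]  P^-=[0.8923]  S=[1.3923]  K=[0.6409]  nu=[1.5476]  x^+=[3.1542]  P^+=[0.3204]
step 2: x^-=[3.2173]  P^-=[0.3934]  S=[0.8934]  K=[0.4403]  nu=[-6.6073]  x^+=[0.3079]  P^+=[0.2202]
step 3: x^-=[0.3141]  P^-=[0.2891]  S=[0.7891]  K=[0.3663]  nu=[-4.0341]  x^+=[-1.1638]  P^+=[0.1832]
step 4: x^-=[-1.1870]  P^-=[0.2506]  S=[0.7506]  K=[0.3338]  nu=[3.7370]  x^+=[0.0605]  P^+=[0.1669]
step 5: x^-=[0.0617]  P^-=[0.2337]  S=[0.7337]  K=[0.3185]  nu=[-3.7217]  x^+=[-1.1236]  P^+=[0.1592]

P_post[0,0] = 0.1592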